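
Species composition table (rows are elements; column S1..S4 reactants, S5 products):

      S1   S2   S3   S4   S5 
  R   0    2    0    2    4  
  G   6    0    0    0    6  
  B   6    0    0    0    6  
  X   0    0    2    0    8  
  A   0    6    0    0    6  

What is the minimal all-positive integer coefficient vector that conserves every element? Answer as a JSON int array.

Coefficients: [1, 1, 4, 1, 1]

R: 1·0+1·2+4·0+1·2 = 4 | 1·4 = 4
G: 1·6+1·0+4·0+1·0 = 6 | 1·6 = 6
B: 1·6+1·0+4·0+1·0 = 6 | 1·6 = 6
X: 1·0+1·0+4·2+1·0 = 8 | 1·8 = 8
A: 1·0+1·6+4·0+1·0 = 6 | 1·6 = 6
gcd(1,1,4,1,1) = 1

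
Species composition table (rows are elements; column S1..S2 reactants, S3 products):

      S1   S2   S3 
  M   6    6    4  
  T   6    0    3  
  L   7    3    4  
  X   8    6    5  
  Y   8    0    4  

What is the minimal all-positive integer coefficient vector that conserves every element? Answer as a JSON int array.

M: 3·6+1·6 = 24 | 6·4 = 24
T: 3·6+1·0 = 18 | 6·3 = 18
L: 3·7+1·3 = 24 | 6·4 = 24
X: 3·8+1·6 = 30 | 6·5 = 30
Y: 3·8+1·0 = 24 | 6·4 = 24
gcd(3,1,6) = 1

Coefficients: [3, 1, 6]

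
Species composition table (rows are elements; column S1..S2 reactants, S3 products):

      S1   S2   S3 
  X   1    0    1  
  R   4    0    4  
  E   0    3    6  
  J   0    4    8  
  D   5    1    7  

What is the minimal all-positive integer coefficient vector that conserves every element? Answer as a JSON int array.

Coefficients: [1, 2, 1]

X: 1·1+2·0 = 1 | 1·1 = 1
R: 1·4+2·0 = 4 | 1·4 = 4
E: 1·0+2·3 = 6 | 1·6 = 6
J: 1·0+2·4 = 8 | 1·8 = 8
D: 1·5+2·1 = 7 | 1·7 = 7
gcd(1,2,1) = 1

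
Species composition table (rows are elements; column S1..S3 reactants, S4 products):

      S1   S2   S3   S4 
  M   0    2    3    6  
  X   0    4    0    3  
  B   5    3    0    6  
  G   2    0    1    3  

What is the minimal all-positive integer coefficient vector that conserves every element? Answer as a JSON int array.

Coefficients: [3, 3, 6, 4]

M: 3·0+3·2+6·3 = 24 | 4·6 = 24
X: 3·0+3·4+6·0 = 12 | 4·3 = 12
B: 3·5+3·3+6·0 = 24 | 4·6 = 24
G: 3·2+3·0+6·1 = 12 | 4·3 = 12
gcd(3,3,6,4) = 1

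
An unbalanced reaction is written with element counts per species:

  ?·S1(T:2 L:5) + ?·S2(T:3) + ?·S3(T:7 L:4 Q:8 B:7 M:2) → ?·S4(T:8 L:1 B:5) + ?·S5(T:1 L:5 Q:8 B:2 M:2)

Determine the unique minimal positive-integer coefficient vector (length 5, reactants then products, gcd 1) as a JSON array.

T: 2·2+2·3+5·7 = 45 | 5·8+5·1 = 45
L: 2·5+2·0+5·4 = 30 | 5·1+5·5 = 30
Q: 2·0+2·0+5·8 = 40 | 5·0+5·8 = 40
B: 2·0+2·0+5·7 = 35 | 5·5+5·2 = 35
M: 2·0+2·0+5·2 = 10 | 5·0+5·2 = 10
gcd(2,2,5,5,5) = 1

Coefficients: [2, 2, 5, 5, 5]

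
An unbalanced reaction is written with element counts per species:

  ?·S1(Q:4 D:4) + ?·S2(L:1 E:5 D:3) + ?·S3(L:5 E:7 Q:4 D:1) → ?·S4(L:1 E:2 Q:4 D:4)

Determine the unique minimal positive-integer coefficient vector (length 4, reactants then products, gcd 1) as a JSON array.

L: 5·0+1·1+1·5 = 6 | 6·1 = 6
E: 5·0+1·5+1·7 = 12 | 6·2 = 12
Q: 5·4+1·0+1·4 = 24 | 6·4 = 24
D: 5·4+1·3+1·1 = 24 | 6·4 = 24
gcd(5,1,1,6) = 1

Coefficients: [5, 1, 1, 6]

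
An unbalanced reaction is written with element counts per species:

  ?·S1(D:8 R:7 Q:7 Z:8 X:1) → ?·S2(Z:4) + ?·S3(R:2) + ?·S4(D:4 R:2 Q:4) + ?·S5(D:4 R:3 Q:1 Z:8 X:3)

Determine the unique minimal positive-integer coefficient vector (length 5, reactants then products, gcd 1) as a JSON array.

Coefficients: [3, 4, 4, 5, 1]

D: 3·8 = 24 | 4·0+4·0+5·4+1·4 = 24
R: 3·7 = 21 | 4·0+4·2+5·2+1·3 = 21
Q: 3·7 = 21 | 4·0+4·0+5·4+1·1 = 21
Z: 3·8 = 24 | 4·4+4·0+5·0+1·8 = 24
X: 3·1 = 3 | 4·0+4·0+5·0+1·3 = 3
gcd(3,4,4,5,1) = 1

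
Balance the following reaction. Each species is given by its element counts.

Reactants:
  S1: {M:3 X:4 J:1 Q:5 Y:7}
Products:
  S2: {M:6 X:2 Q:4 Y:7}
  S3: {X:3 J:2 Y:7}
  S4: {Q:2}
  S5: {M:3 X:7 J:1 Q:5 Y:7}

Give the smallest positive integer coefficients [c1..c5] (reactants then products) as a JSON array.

Coefficients: [3, 1, 1, 3, 1]

M: 3·3 = 9 | 1·6+1·0+3·0+1·3 = 9
X: 3·4 = 12 | 1·2+1·3+3·0+1·7 = 12
J: 3·1 = 3 | 1·0+1·2+3·0+1·1 = 3
Q: 3·5 = 15 | 1·4+1·0+3·2+1·5 = 15
Y: 3·7 = 21 | 1·7+1·7+3·0+1·7 = 21
gcd(3,1,1,3,1) = 1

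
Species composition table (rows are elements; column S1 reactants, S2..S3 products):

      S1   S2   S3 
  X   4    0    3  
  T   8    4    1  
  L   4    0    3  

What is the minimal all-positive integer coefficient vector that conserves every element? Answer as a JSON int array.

Coefficients: [3, 5, 4]

X: 3·4 = 12 | 5·0+4·3 = 12
T: 3·8 = 24 | 5·4+4·1 = 24
L: 3·4 = 12 | 5·0+4·3 = 12
gcd(3,5,4) = 1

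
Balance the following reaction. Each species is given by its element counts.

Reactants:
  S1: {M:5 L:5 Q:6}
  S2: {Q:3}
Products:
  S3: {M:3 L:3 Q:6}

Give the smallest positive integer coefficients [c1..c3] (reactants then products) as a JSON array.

Coefficients: [3, 4, 5]

M: 3·5+4·0 = 15 | 5·3 = 15
L: 3·5+4·0 = 15 | 5·3 = 15
Q: 3·6+4·3 = 30 | 5·6 = 30
gcd(3,4,5) = 1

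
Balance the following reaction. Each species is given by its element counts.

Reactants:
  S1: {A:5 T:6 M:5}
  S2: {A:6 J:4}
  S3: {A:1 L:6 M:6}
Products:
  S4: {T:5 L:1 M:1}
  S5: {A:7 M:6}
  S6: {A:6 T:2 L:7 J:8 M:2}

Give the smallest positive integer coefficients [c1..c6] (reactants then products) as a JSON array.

A: 4·5+4·6+3·1 = 47 | 4·0+5·7+2·6 = 47
T: 4·6+4·0+3·0 = 24 | 4·5+5·0+2·2 = 24
L: 4·0+4·0+3·6 = 18 | 4·1+5·0+2·7 = 18
J: 4·0+4·4+3·0 = 16 | 4·0+5·0+2·8 = 16
M: 4·5+4·0+3·6 = 38 | 4·1+5·6+2·2 = 38
gcd(4,4,3,4,5,2) = 1

Coefficients: [4, 4, 3, 4, 5, 2]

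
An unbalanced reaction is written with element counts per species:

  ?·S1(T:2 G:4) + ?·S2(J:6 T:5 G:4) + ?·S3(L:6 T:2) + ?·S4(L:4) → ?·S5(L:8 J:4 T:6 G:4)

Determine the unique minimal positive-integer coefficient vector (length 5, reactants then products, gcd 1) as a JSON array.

Coefficients: [2, 4, 6, 3, 6]

L: 2·0+4·0+6·6+3·4 = 48 | 6·8 = 48
J: 2·0+4·6+6·0+3·0 = 24 | 6·4 = 24
T: 2·2+4·5+6·2+3·0 = 36 | 6·6 = 36
G: 2·4+4·4+6·0+3·0 = 24 | 6·4 = 24
gcd(2,4,6,3,6) = 1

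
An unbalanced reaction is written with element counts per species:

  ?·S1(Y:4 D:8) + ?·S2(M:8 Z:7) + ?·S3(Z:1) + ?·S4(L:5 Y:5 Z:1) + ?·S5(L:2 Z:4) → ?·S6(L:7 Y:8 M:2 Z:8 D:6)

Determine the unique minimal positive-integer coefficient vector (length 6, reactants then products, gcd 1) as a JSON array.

Coefficients: [3, 1, 5, 4, 4, 4]

L: 3·0+1·0+5·0+4·5+4·2 = 28 | 4·7 = 28
Y: 3·4+1·0+5·0+4·5+4·0 = 32 | 4·8 = 32
M: 3·0+1·8+5·0+4·0+4·0 = 8 | 4·2 = 8
Z: 3·0+1·7+5·1+4·1+4·4 = 32 | 4·8 = 32
D: 3·8+1·0+5·0+4·0+4·0 = 24 | 4·6 = 24
gcd(3,1,5,4,4,4) = 1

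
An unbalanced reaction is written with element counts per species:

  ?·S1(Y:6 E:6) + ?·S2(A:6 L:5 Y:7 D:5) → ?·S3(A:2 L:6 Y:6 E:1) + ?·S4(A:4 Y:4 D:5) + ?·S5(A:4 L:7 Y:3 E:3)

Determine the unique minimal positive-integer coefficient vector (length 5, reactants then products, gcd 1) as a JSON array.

A: 1·0+5·6 = 30 | 3·2+5·4+1·4 = 30
L: 1·0+5·5 = 25 | 3·6+5·0+1·7 = 25
Y: 1·6+5·7 = 41 | 3·6+5·4+1·3 = 41
E: 1·6+5·0 = 6 | 3·1+5·0+1·3 = 6
D: 1·0+5·5 = 25 | 3·0+5·5+1·0 = 25
gcd(1,5,3,5,1) = 1

Coefficients: [1, 5, 3, 5, 1]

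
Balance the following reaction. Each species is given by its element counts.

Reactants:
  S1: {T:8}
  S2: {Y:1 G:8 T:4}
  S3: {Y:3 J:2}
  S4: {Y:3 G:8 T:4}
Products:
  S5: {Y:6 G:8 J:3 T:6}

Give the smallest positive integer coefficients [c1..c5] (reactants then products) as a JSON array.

Coefficients: [1, 3, 6, 1, 4]

Y: 1·0+3·1+6·3+1·3 = 24 | 4·6 = 24
G: 1·0+3·8+6·0+1·8 = 32 | 4·8 = 32
J: 1·0+3·0+6·2+1·0 = 12 | 4·3 = 12
T: 1·8+3·4+6·0+1·4 = 24 | 4·6 = 24
gcd(1,3,6,1,4) = 1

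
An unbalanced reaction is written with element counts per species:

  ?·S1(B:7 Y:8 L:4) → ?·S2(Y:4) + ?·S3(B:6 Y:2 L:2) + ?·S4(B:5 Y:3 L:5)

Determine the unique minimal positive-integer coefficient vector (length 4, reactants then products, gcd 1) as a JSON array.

Coefficients: [4, 5, 3, 2]

B: 4·7 = 28 | 5·0+3·6+2·5 = 28
Y: 4·8 = 32 | 5·4+3·2+2·3 = 32
L: 4·4 = 16 | 5·0+3·2+2·5 = 16
gcd(4,5,3,2) = 1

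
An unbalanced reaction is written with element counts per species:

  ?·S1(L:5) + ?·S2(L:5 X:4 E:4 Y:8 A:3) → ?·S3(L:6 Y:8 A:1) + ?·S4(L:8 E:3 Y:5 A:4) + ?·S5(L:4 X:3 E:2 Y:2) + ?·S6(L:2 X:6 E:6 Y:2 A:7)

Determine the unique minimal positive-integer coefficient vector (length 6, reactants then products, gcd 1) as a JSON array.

L: 6·5+6·5 = 60 | 3·6+2·8+6·4+1·2 = 60
X: 6·0+6·4 = 24 | 3·0+2·0+6·3+1·6 = 24
E: 6·0+6·4 = 24 | 3·0+2·3+6·2+1·6 = 24
Y: 6·0+6·8 = 48 | 3·8+2·5+6·2+1·2 = 48
A: 6·0+6·3 = 18 | 3·1+2·4+6·0+1·7 = 18
gcd(6,6,3,2,6,1) = 1

Coefficients: [6, 6, 3, 2, 6, 1]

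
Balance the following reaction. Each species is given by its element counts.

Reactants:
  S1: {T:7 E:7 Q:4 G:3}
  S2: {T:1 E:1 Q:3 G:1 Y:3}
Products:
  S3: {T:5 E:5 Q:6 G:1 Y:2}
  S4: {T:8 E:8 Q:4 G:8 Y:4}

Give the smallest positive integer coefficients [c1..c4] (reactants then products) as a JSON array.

Coefficients: [5, 6, 5, 2]

T: 5·7+6·1 = 41 | 5·5+2·8 = 41
E: 5·7+6·1 = 41 | 5·5+2·8 = 41
Q: 5·4+6·3 = 38 | 5·6+2·4 = 38
G: 5·3+6·1 = 21 | 5·1+2·8 = 21
Y: 5·0+6·3 = 18 | 5·2+2·4 = 18
gcd(5,6,5,2) = 1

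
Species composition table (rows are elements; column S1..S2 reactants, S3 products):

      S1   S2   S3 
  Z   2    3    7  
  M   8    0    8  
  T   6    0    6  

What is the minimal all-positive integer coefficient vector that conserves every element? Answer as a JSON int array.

Coefficients: [3, 5, 3]

Z: 3·2+5·3 = 21 | 3·7 = 21
M: 3·8+5·0 = 24 | 3·8 = 24
T: 3·6+5·0 = 18 | 3·6 = 18
gcd(3,5,3) = 1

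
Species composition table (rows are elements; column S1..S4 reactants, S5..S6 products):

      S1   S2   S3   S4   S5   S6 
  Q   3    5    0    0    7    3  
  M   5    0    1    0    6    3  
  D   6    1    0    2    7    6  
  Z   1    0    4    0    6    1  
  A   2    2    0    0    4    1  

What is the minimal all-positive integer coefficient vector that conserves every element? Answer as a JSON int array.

Q: 4·3+3·5+4·0+3·0 = 27 | 3·7+2·3 = 27
M: 4·5+3·0+4·1+3·0 = 24 | 3·6+2·3 = 24
D: 4·6+3·1+4·0+3·2 = 33 | 3·7+2·6 = 33
Z: 4·1+3·0+4·4+3·0 = 20 | 3·6+2·1 = 20
A: 4·2+3·2+4·0+3·0 = 14 | 3·4+2·1 = 14
gcd(4,3,4,3,3,2) = 1

Coefficients: [4, 3, 4, 3, 3, 2]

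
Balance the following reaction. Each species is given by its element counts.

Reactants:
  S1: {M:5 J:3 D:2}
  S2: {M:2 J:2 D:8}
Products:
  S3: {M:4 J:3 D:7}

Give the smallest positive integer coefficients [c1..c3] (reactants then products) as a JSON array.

Coefficients: [2, 3, 4]

M: 2·5+3·2 = 16 | 4·4 = 16
J: 2·3+3·2 = 12 | 4·3 = 12
D: 2·2+3·8 = 28 | 4·7 = 28
gcd(2,3,4) = 1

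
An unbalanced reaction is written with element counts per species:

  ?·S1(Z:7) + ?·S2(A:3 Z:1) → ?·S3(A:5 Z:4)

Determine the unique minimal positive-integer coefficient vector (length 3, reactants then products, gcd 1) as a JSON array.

A: 1·0+5·3 = 15 | 3·5 = 15
Z: 1·7+5·1 = 12 | 3·4 = 12
gcd(1,5,3) = 1

Coefficients: [1, 5, 3]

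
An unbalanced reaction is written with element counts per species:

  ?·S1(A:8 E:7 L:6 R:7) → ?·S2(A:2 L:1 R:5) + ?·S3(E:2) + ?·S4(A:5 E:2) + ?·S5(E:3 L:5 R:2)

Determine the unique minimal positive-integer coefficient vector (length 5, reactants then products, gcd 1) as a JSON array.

Coefficients: [5, 5, 4, 6, 5]

A: 5·8 = 40 | 5·2+4·0+6·5+5·0 = 40
E: 5·7 = 35 | 5·0+4·2+6·2+5·3 = 35
L: 5·6 = 30 | 5·1+4·0+6·0+5·5 = 30
R: 5·7 = 35 | 5·5+4·0+6·0+5·2 = 35
gcd(5,5,4,6,5) = 1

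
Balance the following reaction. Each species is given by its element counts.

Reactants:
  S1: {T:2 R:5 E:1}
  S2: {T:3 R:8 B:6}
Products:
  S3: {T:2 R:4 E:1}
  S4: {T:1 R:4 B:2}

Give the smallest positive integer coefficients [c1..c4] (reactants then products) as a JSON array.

T: 4·2+1·3 = 11 | 4·2+3·1 = 11
R: 4·5+1·8 = 28 | 4·4+3·4 = 28
E: 4·1+1·0 = 4 | 4·1+3·0 = 4
B: 4·0+1·6 = 6 | 4·0+3·2 = 6
gcd(4,1,4,3) = 1

Coefficients: [4, 1, 4, 3]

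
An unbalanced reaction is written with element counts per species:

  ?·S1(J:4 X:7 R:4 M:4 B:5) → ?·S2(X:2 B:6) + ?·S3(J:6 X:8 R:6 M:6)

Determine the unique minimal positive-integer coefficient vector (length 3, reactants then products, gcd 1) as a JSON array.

J: 6·4 = 24 | 5·0+4·6 = 24
X: 6·7 = 42 | 5·2+4·8 = 42
R: 6·4 = 24 | 5·0+4·6 = 24
M: 6·4 = 24 | 5·0+4·6 = 24
B: 6·5 = 30 | 5·6+4·0 = 30
gcd(6,5,4) = 1

Coefficients: [6, 5, 4]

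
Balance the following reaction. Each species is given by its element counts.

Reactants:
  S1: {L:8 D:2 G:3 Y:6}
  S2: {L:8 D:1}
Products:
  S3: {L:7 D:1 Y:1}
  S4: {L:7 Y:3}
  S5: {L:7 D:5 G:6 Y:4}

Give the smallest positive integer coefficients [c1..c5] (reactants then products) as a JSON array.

L: 4·8+3·8 = 56 | 1·7+5·7+2·7 = 56
D: 4·2+3·1 = 11 | 1·1+5·0+2·5 = 11
G: 4·3+3·0 = 12 | 1·0+5·0+2·6 = 12
Y: 4·6+3·0 = 24 | 1·1+5·3+2·4 = 24
gcd(4,3,1,5,2) = 1

Coefficients: [4, 3, 1, 5, 2]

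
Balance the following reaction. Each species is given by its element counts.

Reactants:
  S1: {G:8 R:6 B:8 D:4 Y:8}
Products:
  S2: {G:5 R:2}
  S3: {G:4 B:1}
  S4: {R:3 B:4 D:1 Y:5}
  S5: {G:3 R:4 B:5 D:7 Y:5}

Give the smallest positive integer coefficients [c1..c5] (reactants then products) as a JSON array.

Coefficients: [5, 2, 6, 6, 2]

G: 5·8 = 40 | 2·5+6·4+6·0+2·3 = 40
R: 5·6 = 30 | 2·2+6·0+6·3+2·4 = 30
B: 5·8 = 40 | 2·0+6·1+6·4+2·5 = 40
D: 5·4 = 20 | 2·0+6·0+6·1+2·7 = 20
Y: 5·8 = 40 | 2·0+6·0+6·5+2·5 = 40
gcd(5,2,6,6,2) = 1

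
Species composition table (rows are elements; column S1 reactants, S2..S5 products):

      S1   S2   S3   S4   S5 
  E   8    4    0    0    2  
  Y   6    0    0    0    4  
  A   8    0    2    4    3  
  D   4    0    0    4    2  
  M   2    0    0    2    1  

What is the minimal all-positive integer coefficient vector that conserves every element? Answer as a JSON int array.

E: 4·8 = 32 | 5·4+5·0+1·0+6·2 = 32
Y: 4·6 = 24 | 5·0+5·0+1·0+6·4 = 24
A: 4·8 = 32 | 5·0+5·2+1·4+6·3 = 32
D: 4·4 = 16 | 5·0+5·0+1·4+6·2 = 16
M: 4·2 = 8 | 5·0+5·0+1·2+6·1 = 8
gcd(4,5,5,1,6) = 1

Coefficients: [4, 5, 5, 1, 6]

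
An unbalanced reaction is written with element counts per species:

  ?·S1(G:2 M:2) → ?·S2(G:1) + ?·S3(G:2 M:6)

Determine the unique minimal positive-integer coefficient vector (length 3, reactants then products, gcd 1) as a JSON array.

G: 3·2 = 6 | 4·1+1·2 = 6
M: 3·2 = 6 | 4·0+1·6 = 6
gcd(3,4,1) = 1

Coefficients: [3, 4, 1]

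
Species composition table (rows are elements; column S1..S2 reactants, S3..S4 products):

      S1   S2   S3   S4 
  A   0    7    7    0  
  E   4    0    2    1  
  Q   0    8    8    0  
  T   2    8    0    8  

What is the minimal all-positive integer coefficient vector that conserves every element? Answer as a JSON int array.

Coefficients: [4, 5, 5, 6]

A: 4·0+5·7 = 35 | 5·7+6·0 = 35
E: 4·4+5·0 = 16 | 5·2+6·1 = 16
Q: 4·0+5·8 = 40 | 5·8+6·0 = 40
T: 4·2+5·8 = 48 | 5·0+6·8 = 48
gcd(4,5,5,6) = 1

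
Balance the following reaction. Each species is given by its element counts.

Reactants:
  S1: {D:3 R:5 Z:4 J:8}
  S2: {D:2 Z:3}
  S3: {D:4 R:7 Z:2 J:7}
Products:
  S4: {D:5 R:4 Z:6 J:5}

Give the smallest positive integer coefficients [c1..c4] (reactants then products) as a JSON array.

Coefficients: [1, 4, 1, 3]

D: 1·3+4·2+1·4 = 15 | 3·5 = 15
R: 1·5+4·0+1·7 = 12 | 3·4 = 12
Z: 1·4+4·3+1·2 = 18 | 3·6 = 18
J: 1·8+4·0+1·7 = 15 | 3·5 = 15
gcd(1,4,1,3) = 1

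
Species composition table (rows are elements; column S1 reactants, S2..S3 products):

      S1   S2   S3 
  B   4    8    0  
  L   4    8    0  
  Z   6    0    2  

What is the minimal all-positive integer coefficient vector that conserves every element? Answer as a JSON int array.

B: 2·4 = 8 | 1·8+6·0 = 8
L: 2·4 = 8 | 1·8+6·0 = 8
Z: 2·6 = 12 | 1·0+6·2 = 12
gcd(2,1,6) = 1

Coefficients: [2, 1, 6]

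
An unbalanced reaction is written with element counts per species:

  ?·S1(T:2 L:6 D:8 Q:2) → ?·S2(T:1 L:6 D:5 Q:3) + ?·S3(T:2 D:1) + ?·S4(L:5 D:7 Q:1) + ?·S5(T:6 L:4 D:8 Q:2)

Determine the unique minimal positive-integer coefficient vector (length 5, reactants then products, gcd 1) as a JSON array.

Coefficients: [6, 2, 2, 4, 1]

T: 6·2 = 12 | 2·1+2·2+4·0+1·6 = 12
L: 6·6 = 36 | 2·6+2·0+4·5+1·4 = 36
D: 6·8 = 48 | 2·5+2·1+4·7+1·8 = 48
Q: 6·2 = 12 | 2·3+2·0+4·1+1·2 = 12
gcd(6,2,2,4,1) = 1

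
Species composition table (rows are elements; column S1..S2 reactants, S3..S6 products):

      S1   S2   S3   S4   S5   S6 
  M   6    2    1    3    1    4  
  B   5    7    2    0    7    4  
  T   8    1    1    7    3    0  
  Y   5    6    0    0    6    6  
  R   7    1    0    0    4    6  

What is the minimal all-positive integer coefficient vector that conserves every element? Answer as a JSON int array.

M: 6·6+4·2 = 44 | 5·1+5·3+4·1+5·4 = 44
B: 6·5+4·7 = 58 | 5·2+5·0+4·7+5·4 = 58
T: 6·8+4·1 = 52 | 5·1+5·7+4·3+5·0 = 52
Y: 6·5+4·6 = 54 | 5·0+5·0+4·6+5·6 = 54
R: 6·7+4·1 = 46 | 5·0+5·0+4·4+5·6 = 46
gcd(6,4,5,5,4,5) = 1

Coefficients: [6, 4, 5, 5, 4, 5]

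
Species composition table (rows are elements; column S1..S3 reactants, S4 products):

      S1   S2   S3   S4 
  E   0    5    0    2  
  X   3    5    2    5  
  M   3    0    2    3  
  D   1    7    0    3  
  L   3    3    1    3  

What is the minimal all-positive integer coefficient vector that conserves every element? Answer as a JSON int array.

E: 1·0+2·5+6·0 = 10 | 5·2 = 10
X: 1·3+2·5+6·2 = 25 | 5·5 = 25
M: 1·3+2·0+6·2 = 15 | 5·3 = 15
D: 1·1+2·7+6·0 = 15 | 5·3 = 15
L: 1·3+2·3+6·1 = 15 | 5·3 = 15
gcd(1,2,6,5) = 1

Coefficients: [1, 2, 6, 5]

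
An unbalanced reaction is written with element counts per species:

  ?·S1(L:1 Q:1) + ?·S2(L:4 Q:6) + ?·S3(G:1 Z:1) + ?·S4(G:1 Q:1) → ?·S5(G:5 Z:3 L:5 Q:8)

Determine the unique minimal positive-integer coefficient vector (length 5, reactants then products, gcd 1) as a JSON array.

G: 6·0+1·0+6·1+4·1 = 10 | 2·5 = 10
Z: 6·0+1·0+6·1+4·0 = 6 | 2·3 = 6
L: 6·1+1·4+6·0+4·0 = 10 | 2·5 = 10
Q: 6·1+1·6+6·0+4·1 = 16 | 2·8 = 16
gcd(6,1,6,4,2) = 1

Coefficients: [6, 1, 6, 4, 2]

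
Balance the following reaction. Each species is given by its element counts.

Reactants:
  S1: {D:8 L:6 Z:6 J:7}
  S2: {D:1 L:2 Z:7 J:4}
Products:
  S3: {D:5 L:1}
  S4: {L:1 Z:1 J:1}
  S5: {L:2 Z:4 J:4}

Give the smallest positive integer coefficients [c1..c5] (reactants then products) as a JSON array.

Coefficients: [3, 1, 5, 5, 5]

D: 3·8+1·1 = 25 | 5·5+5·0+5·0 = 25
L: 3·6+1·2 = 20 | 5·1+5·1+5·2 = 20
Z: 3·6+1·7 = 25 | 5·0+5·1+5·4 = 25
J: 3·7+1·4 = 25 | 5·0+5·1+5·4 = 25
gcd(3,1,5,5,5) = 1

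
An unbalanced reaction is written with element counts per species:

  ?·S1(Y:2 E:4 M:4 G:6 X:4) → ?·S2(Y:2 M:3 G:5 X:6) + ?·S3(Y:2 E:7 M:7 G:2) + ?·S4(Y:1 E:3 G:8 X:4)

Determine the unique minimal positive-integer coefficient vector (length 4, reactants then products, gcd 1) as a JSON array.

Y: 5·2 = 10 | 2·2+2·2+2·1 = 10
E: 5·4 = 20 | 2·0+2·7+2·3 = 20
M: 5·4 = 20 | 2·3+2·7+2·0 = 20
G: 5·6 = 30 | 2·5+2·2+2·8 = 30
X: 5·4 = 20 | 2·6+2·0+2·4 = 20
gcd(5,2,2,2) = 1

Coefficients: [5, 2, 2, 2]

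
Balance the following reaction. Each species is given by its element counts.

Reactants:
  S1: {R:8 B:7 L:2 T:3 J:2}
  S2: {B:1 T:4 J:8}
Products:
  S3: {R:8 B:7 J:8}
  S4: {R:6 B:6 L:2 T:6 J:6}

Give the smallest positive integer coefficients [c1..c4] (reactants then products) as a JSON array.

R: 4·8+3·0 = 32 | 1·8+4·6 = 32
B: 4·7+3·1 = 31 | 1·7+4·6 = 31
L: 4·2+3·0 = 8 | 1·0+4·2 = 8
T: 4·3+3·4 = 24 | 1·0+4·6 = 24
J: 4·2+3·8 = 32 | 1·8+4·6 = 32
gcd(4,3,1,4) = 1

Coefficients: [4, 3, 1, 4]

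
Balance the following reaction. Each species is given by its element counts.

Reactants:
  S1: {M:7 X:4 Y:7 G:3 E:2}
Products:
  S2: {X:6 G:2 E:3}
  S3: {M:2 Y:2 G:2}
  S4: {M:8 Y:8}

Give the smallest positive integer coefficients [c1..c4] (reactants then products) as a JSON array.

M: 6·7 = 42 | 4·0+5·2+4·8 = 42
X: 6·4 = 24 | 4·6+5·0+4·0 = 24
Y: 6·7 = 42 | 4·0+5·2+4·8 = 42
G: 6·3 = 18 | 4·2+5·2+4·0 = 18
E: 6·2 = 12 | 4·3+5·0+4·0 = 12
gcd(6,4,5,4) = 1

Coefficients: [6, 4, 5, 4]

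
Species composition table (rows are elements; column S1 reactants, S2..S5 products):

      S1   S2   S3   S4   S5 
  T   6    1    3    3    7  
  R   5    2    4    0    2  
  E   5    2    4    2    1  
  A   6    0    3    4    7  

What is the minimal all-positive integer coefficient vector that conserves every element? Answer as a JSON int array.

T: 6·6 = 36 | 1·1+6·3+1·3+2·7 = 36
R: 6·5 = 30 | 1·2+6·4+1·0+2·2 = 30
E: 6·5 = 30 | 1·2+6·4+1·2+2·1 = 30
A: 6·6 = 36 | 1·0+6·3+1·4+2·7 = 36
gcd(6,1,6,1,2) = 1

Coefficients: [6, 1, 6, 1, 2]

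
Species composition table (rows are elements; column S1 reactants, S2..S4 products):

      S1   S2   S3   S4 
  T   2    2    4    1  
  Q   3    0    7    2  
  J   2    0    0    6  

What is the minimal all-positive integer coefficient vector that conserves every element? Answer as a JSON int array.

T: 6·2 = 12 | 1·2+2·4+2·1 = 12
Q: 6·3 = 18 | 1·0+2·7+2·2 = 18
J: 6·2 = 12 | 1·0+2·0+2·6 = 12
gcd(6,1,2,2) = 1

Coefficients: [6, 1, 2, 2]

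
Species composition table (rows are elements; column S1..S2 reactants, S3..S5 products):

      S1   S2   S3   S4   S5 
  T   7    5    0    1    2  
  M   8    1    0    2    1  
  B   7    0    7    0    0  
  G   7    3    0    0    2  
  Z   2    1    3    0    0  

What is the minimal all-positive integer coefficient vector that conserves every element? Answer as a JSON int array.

Coefficients: [1, 1, 1, 2, 5]

T: 1·7+1·5 = 12 | 1·0+2·1+5·2 = 12
M: 1·8+1·1 = 9 | 1·0+2·2+5·1 = 9
B: 1·7+1·0 = 7 | 1·7+2·0+5·0 = 7
G: 1·7+1·3 = 10 | 1·0+2·0+5·2 = 10
Z: 1·2+1·1 = 3 | 1·3+2·0+5·0 = 3
gcd(1,1,1,2,5) = 1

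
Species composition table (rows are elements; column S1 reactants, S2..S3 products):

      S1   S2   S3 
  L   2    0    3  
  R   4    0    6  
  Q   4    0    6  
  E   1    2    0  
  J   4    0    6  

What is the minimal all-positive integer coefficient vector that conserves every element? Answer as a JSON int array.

L: 6·2 = 12 | 3·0+4·3 = 12
R: 6·4 = 24 | 3·0+4·6 = 24
Q: 6·4 = 24 | 3·0+4·6 = 24
E: 6·1 = 6 | 3·2+4·0 = 6
J: 6·4 = 24 | 3·0+4·6 = 24
gcd(6,3,4) = 1

Coefficients: [6, 3, 4]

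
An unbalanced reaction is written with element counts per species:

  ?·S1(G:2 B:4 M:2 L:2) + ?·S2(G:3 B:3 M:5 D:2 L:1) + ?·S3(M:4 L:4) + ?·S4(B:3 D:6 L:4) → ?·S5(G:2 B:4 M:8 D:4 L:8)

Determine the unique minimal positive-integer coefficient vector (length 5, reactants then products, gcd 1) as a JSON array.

Coefficients: [1, 2, 5, 2, 4]

G: 1·2+2·3+5·0+2·0 = 8 | 4·2 = 8
B: 1·4+2·3+5·0+2·3 = 16 | 4·4 = 16
M: 1·2+2·5+5·4+2·0 = 32 | 4·8 = 32
D: 1·0+2·2+5·0+2·6 = 16 | 4·4 = 16
L: 1·2+2·1+5·4+2·4 = 32 | 4·8 = 32
gcd(1,2,5,2,4) = 1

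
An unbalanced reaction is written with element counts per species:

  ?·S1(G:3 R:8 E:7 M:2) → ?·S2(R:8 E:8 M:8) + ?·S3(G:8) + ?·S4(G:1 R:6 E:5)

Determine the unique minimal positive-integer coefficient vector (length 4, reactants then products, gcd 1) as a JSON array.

Coefficients: [4, 1, 1, 4]

G: 4·3 = 12 | 1·0+1·8+4·1 = 12
R: 4·8 = 32 | 1·8+1·0+4·6 = 32
E: 4·7 = 28 | 1·8+1·0+4·5 = 28
M: 4·2 = 8 | 1·8+1·0+4·0 = 8
gcd(4,1,1,4) = 1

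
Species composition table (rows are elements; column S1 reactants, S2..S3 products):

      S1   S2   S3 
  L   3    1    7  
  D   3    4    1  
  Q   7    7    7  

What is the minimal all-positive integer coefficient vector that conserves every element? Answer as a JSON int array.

Coefficients: [3, 2, 1]

L: 3·3 = 9 | 2·1+1·7 = 9
D: 3·3 = 9 | 2·4+1·1 = 9
Q: 3·7 = 21 | 2·7+1·7 = 21
gcd(3,2,1) = 1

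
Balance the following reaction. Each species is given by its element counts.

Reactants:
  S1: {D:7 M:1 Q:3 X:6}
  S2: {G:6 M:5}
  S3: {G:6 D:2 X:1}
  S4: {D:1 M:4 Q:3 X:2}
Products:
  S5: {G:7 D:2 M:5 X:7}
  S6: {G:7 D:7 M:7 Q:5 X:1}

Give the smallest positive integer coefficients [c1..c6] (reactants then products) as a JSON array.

Coefficients: [3, 5, 2, 2, 3, 3]

G: 3·0+5·6+2·6+2·0 = 42 | 3·7+3·7 = 42
D: 3·7+5·0+2·2+2·1 = 27 | 3·2+3·7 = 27
M: 3·1+5·5+2·0+2·4 = 36 | 3·5+3·7 = 36
Q: 3·3+5·0+2·0+2·3 = 15 | 3·0+3·5 = 15
X: 3·6+5·0+2·1+2·2 = 24 | 3·7+3·1 = 24
gcd(3,5,2,2,3,3) = 1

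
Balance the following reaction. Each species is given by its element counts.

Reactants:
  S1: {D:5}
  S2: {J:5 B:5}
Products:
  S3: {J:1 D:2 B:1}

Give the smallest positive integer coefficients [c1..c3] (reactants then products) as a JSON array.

Coefficients: [2, 1, 5]

J: 2·0+1·5 = 5 | 5·1 = 5
D: 2·5+1·0 = 10 | 5·2 = 10
B: 2·0+1·5 = 5 | 5·1 = 5
gcd(2,1,5) = 1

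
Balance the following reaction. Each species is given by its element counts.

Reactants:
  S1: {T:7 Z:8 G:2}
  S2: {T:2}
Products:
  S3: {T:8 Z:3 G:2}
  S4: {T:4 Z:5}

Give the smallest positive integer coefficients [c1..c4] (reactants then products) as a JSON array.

Coefficients: [2, 5, 2, 2]

T: 2·7+5·2 = 24 | 2·8+2·4 = 24
Z: 2·8+5·0 = 16 | 2·3+2·5 = 16
G: 2·2+5·0 = 4 | 2·2+2·0 = 4
gcd(2,5,2,2) = 1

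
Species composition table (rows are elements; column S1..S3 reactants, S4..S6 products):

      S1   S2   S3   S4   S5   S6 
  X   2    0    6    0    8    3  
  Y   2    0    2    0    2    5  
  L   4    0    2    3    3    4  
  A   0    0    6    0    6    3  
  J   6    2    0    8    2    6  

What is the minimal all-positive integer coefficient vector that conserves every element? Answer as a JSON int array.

Coefficients: [4, 6, 5, 2, 4, 2]

X: 4·2+6·0+5·6 = 38 | 2·0+4·8+2·3 = 38
Y: 4·2+6·0+5·2 = 18 | 2·0+4·2+2·5 = 18
L: 4·4+6·0+5·2 = 26 | 2·3+4·3+2·4 = 26
A: 4·0+6·0+5·6 = 30 | 2·0+4·6+2·3 = 30
J: 4·6+6·2+5·0 = 36 | 2·8+4·2+2·6 = 36
gcd(4,6,5,2,4,2) = 1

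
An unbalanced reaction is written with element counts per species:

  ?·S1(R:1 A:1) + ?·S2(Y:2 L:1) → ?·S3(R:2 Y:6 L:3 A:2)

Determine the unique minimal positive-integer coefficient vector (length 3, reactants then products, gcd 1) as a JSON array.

R: 2·1+3·0 = 2 | 1·2 = 2
Y: 2·0+3·2 = 6 | 1·6 = 6
L: 2·0+3·1 = 3 | 1·3 = 3
A: 2·1+3·0 = 2 | 1·2 = 2
gcd(2,3,1) = 1

Coefficients: [2, 3, 1]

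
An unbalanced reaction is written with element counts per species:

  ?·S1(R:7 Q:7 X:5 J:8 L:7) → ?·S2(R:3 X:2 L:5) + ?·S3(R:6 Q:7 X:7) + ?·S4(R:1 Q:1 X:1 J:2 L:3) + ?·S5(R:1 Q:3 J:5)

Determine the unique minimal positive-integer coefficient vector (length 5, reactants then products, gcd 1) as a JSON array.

Coefficients: [3, 3, 1, 2, 4]

R: 3·7 = 21 | 3·3+1·6+2·1+4·1 = 21
Q: 3·7 = 21 | 3·0+1·7+2·1+4·3 = 21
X: 3·5 = 15 | 3·2+1·7+2·1+4·0 = 15
J: 3·8 = 24 | 3·0+1·0+2·2+4·5 = 24
L: 3·7 = 21 | 3·5+1·0+2·3+4·0 = 21
gcd(3,3,1,2,4) = 1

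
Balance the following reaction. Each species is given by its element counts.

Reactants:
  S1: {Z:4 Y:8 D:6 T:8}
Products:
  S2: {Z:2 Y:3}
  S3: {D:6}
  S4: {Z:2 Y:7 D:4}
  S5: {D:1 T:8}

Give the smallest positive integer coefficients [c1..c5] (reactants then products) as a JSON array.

Z: 2·4 = 8 | 3·2+1·0+1·2+2·0 = 8
Y: 2·8 = 16 | 3·3+1·0+1·7+2·0 = 16
D: 2·6 = 12 | 3·0+1·6+1·4+2·1 = 12
T: 2·8 = 16 | 3·0+1·0+1·0+2·8 = 16
gcd(2,3,1,1,2) = 1

Coefficients: [2, 3, 1, 1, 2]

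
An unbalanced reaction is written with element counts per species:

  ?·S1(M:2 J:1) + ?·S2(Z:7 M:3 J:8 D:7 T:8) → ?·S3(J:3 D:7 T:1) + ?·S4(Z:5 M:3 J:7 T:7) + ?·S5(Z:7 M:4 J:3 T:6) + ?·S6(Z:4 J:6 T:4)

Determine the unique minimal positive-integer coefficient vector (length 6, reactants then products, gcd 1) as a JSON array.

Z: 2·0+6·7 = 42 | 6·0+2·5+4·7+1·4 = 42
M: 2·2+6·3 = 22 | 6·0+2·3+4·4+1·0 = 22
J: 2·1+6·8 = 50 | 6·3+2·7+4·3+1·6 = 50
D: 2·0+6·7 = 42 | 6·7+2·0+4·0+1·0 = 42
T: 2·0+6·8 = 48 | 6·1+2·7+4·6+1·4 = 48
gcd(2,6,6,2,4,1) = 1

Coefficients: [2, 6, 6, 2, 4, 1]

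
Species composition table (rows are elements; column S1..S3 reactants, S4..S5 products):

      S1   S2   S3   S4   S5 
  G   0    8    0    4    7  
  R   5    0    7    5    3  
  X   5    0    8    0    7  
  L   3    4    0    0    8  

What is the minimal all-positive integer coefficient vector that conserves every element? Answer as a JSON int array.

Coefficients: [4, 5, 1, 3, 4]

G: 4·0+5·8+1·0 = 40 | 3·4+4·7 = 40
R: 4·5+5·0+1·7 = 27 | 3·5+4·3 = 27
X: 4·5+5·0+1·8 = 28 | 3·0+4·7 = 28
L: 4·3+5·4+1·0 = 32 | 3·0+4·8 = 32
gcd(4,5,1,3,4) = 1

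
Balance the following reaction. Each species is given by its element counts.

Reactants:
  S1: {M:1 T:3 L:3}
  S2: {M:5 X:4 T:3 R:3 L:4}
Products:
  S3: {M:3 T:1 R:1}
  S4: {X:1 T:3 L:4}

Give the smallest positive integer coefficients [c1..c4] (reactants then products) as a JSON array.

Coefficients: [4, 1, 3, 4]

M: 4·1+1·5 = 9 | 3·3+4·0 = 9
X: 4·0+1·4 = 4 | 3·0+4·1 = 4
T: 4·3+1·3 = 15 | 3·1+4·3 = 15
R: 4·0+1·3 = 3 | 3·1+4·0 = 3
L: 4·3+1·4 = 16 | 3·0+4·4 = 16
gcd(4,1,3,4) = 1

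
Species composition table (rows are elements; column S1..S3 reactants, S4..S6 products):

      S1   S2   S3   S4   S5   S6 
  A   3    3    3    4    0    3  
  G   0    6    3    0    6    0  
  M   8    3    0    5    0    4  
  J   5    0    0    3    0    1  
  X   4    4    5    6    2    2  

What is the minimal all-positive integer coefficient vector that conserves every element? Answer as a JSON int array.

Coefficients: [3, 5, 2, 3, 6, 6]

A: 3·3+5·3+2·3 = 30 | 3·4+6·0+6·3 = 30
G: 3·0+5·6+2·3 = 36 | 3·0+6·6+6·0 = 36
M: 3·8+5·3+2·0 = 39 | 3·5+6·0+6·4 = 39
J: 3·5+5·0+2·0 = 15 | 3·3+6·0+6·1 = 15
X: 3·4+5·4+2·5 = 42 | 3·6+6·2+6·2 = 42
gcd(3,5,2,3,6,6) = 1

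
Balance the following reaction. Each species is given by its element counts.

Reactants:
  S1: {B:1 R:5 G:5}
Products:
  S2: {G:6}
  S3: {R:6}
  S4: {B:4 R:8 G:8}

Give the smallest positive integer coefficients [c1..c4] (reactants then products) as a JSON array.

B: 4·1 = 4 | 2·0+2·0+1·4 = 4
R: 4·5 = 20 | 2·0+2·6+1·8 = 20
G: 4·5 = 20 | 2·6+2·0+1·8 = 20
gcd(4,2,2,1) = 1

Coefficients: [4, 2, 2, 1]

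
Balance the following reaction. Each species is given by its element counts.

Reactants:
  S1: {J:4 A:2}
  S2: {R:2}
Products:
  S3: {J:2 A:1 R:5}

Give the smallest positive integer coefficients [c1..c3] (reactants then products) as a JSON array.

Coefficients: [1, 5, 2]

J: 1·4+5·0 = 4 | 2·2 = 4
A: 1·2+5·0 = 2 | 2·1 = 2
R: 1·0+5·2 = 10 | 2·5 = 10
gcd(1,5,2) = 1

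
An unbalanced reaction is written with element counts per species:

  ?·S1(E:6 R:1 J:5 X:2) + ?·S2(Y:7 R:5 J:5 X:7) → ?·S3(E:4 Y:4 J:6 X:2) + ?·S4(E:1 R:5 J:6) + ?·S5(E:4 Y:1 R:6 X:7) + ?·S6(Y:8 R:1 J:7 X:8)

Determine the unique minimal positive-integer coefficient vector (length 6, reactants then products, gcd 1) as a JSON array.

Coefficients: [5, 5, 4, 2, 3, 2]

E: 5·6+5·0 = 30 | 4·4+2·1+3·4+2·0 = 30
Y: 5·0+5·7 = 35 | 4·4+2·0+3·1+2·8 = 35
R: 5·1+5·5 = 30 | 4·0+2·5+3·6+2·1 = 30
J: 5·5+5·5 = 50 | 4·6+2·6+3·0+2·7 = 50
X: 5·2+5·7 = 45 | 4·2+2·0+3·7+2·8 = 45
gcd(5,5,4,2,3,2) = 1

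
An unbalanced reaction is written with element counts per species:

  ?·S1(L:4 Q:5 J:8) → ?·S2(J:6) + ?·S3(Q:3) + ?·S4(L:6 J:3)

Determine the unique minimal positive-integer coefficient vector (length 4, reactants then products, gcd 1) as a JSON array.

L: 3·4 = 12 | 3·0+5·0+2·6 = 12
Q: 3·5 = 15 | 3·0+5·3+2·0 = 15
J: 3·8 = 24 | 3·6+5·0+2·3 = 24
gcd(3,3,5,2) = 1

Coefficients: [3, 3, 5, 2]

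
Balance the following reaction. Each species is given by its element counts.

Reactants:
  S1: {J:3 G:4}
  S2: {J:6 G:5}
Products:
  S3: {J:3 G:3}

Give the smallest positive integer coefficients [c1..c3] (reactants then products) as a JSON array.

Coefficients: [1, 1, 3]

J: 1·3+1·6 = 9 | 3·3 = 9
G: 1·4+1·5 = 9 | 3·3 = 9
gcd(1,1,3) = 1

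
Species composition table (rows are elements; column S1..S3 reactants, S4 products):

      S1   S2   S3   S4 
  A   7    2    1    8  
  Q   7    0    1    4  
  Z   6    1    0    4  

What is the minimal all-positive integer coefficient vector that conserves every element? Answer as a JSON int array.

A: 1·7+6·2+5·1 = 24 | 3·8 = 24
Q: 1·7+6·0+5·1 = 12 | 3·4 = 12
Z: 1·6+6·1+5·0 = 12 | 3·4 = 12
gcd(1,6,5,3) = 1

Coefficients: [1, 6, 5, 3]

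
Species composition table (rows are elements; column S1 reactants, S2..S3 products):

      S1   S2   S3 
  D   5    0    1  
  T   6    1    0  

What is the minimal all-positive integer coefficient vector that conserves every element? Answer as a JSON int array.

Coefficients: [1, 6, 5]

D: 1·5 = 5 | 6·0+5·1 = 5
T: 1·6 = 6 | 6·1+5·0 = 6
gcd(1,6,5) = 1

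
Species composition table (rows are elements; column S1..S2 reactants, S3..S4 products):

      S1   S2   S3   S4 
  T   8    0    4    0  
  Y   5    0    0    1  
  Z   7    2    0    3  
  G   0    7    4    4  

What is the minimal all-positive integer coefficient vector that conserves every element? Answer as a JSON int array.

Coefficients: [1, 4, 2, 5]

T: 1·8+4·0 = 8 | 2·4+5·0 = 8
Y: 1·5+4·0 = 5 | 2·0+5·1 = 5
Z: 1·7+4·2 = 15 | 2·0+5·3 = 15
G: 1·0+4·7 = 28 | 2·4+5·4 = 28
gcd(1,4,2,5) = 1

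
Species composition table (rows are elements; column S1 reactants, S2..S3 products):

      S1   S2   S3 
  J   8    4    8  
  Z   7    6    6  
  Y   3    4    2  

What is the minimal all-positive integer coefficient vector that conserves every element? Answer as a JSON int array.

Coefficients: [6, 2, 5]

J: 6·8 = 48 | 2·4+5·8 = 48
Z: 6·7 = 42 | 2·6+5·6 = 42
Y: 6·3 = 18 | 2·4+5·2 = 18
gcd(6,2,5) = 1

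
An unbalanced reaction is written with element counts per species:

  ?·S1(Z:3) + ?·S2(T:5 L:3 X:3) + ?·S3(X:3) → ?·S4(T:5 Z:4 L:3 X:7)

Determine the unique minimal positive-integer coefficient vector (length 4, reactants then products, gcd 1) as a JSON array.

Coefficients: [4, 3, 4, 3]

T: 4·0+3·5+4·0 = 15 | 3·5 = 15
Z: 4·3+3·0+4·0 = 12 | 3·4 = 12
L: 4·0+3·3+4·0 = 9 | 3·3 = 9
X: 4·0+3·3+4·3 = 21 | 3·7 = 21
gcd(4,3,4,3) = 1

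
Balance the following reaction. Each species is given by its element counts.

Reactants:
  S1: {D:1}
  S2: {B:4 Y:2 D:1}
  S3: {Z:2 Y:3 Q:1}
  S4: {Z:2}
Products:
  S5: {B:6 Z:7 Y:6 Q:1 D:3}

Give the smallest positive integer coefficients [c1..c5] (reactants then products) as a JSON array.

B: 3·0+3·4+2·0+5·0 = 12 | 2·6 = 12
Z: 3·0+3·0+2·2+5·2 = 14 | 2·7 = 14
Y: 3·0+3·2+2·3+5·0 = 12 | 2·6 = 12
Q: 3·0+3·0+2·1+5·0 = 2 | 2·1 = 2
D: 3·1+3·1+2·0+5·0 = 6 | 2·3 = 6
gcd(3,3,2,5,2) = 1

Coefficients: [3, 3, 2, 5, 2]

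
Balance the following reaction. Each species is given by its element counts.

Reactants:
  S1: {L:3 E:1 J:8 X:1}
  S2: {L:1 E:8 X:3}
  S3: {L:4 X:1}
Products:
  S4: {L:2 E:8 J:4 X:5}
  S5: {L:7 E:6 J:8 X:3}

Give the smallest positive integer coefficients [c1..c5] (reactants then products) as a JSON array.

Coefficients: [6, 5, 4, 2, 5]

L: 6·3+5·1+4·4 = 39 | 2·2+5·7 = 39
E: 6·1+5·8+4·0 = 46 | 2·8+5·6 = 46
J: 6·8+5·0+4·0 = 48 | 2·4+5·8 = 48
X: 6·1+5·3+4·1 = 25 | 2·5+5·3 = 25
gcd(6,5,4,2,5) = 1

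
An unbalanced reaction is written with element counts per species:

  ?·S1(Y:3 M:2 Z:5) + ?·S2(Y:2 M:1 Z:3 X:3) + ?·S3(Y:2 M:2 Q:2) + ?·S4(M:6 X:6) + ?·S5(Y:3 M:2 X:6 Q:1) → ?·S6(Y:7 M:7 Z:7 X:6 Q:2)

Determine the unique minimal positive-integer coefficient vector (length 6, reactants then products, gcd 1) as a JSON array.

Coefficients: [6, 4, 5, 2, 2, 6]

Y: 6·3+4·2+5·2+2·0+2·3 = 42 | 6·7 = 42
M: 6·2+4·1+5·2+2·6+2·2 = 42 | 6·7 = 42
Z: 6·5+4·3+5·0+2·0+2·0 = 42 | 6·7 = 42
X: 6·0+4·3+5·0+2·6+2·6 = 36 | 6·6 = 36
Q: 6·0+4·0+5·2+2·0+2·1 = 12 | 6·2 = 12
gcd(6,4,5,2,2,6) = 1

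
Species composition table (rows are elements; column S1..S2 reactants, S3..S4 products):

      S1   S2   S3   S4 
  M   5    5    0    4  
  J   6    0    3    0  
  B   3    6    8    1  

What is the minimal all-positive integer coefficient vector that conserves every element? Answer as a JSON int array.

Coefficients: [1, 3, 2, 5]

M: 1·5+3·5 = 20 | 2·0+5·4 = 20
J: 1·6+3·0 = 6 | 2·3+5·0 = 6
B: 1·3+3·6 = 21 | 2·8+5·1 = 21
gcd(1,3,2,5) = 1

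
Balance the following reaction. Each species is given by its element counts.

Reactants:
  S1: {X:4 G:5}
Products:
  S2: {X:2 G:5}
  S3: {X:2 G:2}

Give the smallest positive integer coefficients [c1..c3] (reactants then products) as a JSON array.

Coefficients: [3, 1, 5]

X: 3·4 = 12 | 1·2+5·2 = 12
G: 3·5 = 15 | 1·5+5·2 = 15
gcd(3,1,5) = 1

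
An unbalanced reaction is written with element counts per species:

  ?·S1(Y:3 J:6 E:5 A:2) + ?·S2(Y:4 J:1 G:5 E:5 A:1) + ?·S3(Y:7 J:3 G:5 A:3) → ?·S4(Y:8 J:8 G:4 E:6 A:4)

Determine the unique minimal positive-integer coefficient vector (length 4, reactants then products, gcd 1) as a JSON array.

Y: 5·3+1·4+3·7 = 40 | 5·8 = 40
J: 5·6+1·1+3·3 = 40 | 5·8 = 40
G: 5·0+1·5+3·5 = 20 | 5·4 = 20
E: 5·5+1·5+3·0 = 30 | 5·6 = 30
A: 5·2+1·1+3·3 = 20 | 5·4 = 20
gcd(5,1,3,5) = 1

Coefficients: [5, 1, 3, 5]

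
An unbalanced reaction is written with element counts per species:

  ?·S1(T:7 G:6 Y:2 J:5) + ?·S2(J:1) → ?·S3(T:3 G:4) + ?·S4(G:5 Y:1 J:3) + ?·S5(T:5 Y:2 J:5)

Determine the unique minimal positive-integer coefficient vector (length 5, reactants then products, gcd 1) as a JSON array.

T: 5·7+1·0 = 35 | 5·3+2·0+4·5 = 35
G: 5·6+1·0 = 30 | 5·4+2·5+4·0 = 30
Y: 5·2+1·0 = 10 | 5·0+2·1+4·2 = 10
J: 5·5+1·1 = 26 | 5·0+2·3+4·5 = 26
gcd(5,1,5,2,4) = 1

Coefficients: [5, 1, 5, 2, 4]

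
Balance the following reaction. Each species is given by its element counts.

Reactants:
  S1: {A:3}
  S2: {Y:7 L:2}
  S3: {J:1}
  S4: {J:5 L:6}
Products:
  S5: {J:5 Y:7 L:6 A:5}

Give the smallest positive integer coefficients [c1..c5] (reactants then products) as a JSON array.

Coefficients: [5, 3, 5, 2, 3]

J: 5·0+3·0+5·1+2·5 = 15 | 3·5 = 15
Y: 5·0+3·7+5·0+2·0 = 21 | 3·7 = 21
L: 5·0+3·2+5·0+2·6 = 18 | 3·6 = 18
A: 5·3+3·0+5·0+2·0 = 15 | 3·5 = 15
gcd(5,3,5,2,3) = 1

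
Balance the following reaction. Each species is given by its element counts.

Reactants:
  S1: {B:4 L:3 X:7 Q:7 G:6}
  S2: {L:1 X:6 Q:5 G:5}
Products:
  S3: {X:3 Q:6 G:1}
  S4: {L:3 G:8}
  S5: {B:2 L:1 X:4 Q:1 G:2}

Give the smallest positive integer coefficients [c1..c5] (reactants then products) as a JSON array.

Coefficients: [3, 3, 5, 2, 6]

B: 3·4+3·0 = 12 | 5·0+2·0+6·2 = 12
L: 3·3+3·1 = 12 | 5·0+2·3+6·1 = 12
X: 3·7+3·6 = 39 | 5·3+2·0+6·4 = 39
Q: 3·7+3·5 = 36 | 5·6+2·0+6·1 = 36
G: 3·6+3·5 = 33 | 5·1+2·8+6·2 = 33
gcd(3,3,5,2,6) = 1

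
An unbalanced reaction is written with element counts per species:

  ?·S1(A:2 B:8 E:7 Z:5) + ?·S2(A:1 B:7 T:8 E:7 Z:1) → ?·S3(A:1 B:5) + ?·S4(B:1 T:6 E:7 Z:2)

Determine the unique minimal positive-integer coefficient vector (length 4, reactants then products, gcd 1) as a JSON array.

A: 1·2+3·1 = 5 | 5·1+4·0 = 5
B: 1·8+3·7 = 29 | 5·5+4·1 = 29
T: 1·0+3·8 = 24 | 5·0+4·6 = 24
E: 1·7+3·7 = 28 | 5·0+4·7 = 28
Z: 1·5+3·1 = 8 | 5·0+4·2 = 8
gcd(1,3,5,4) = 1

Coefficients: [1, 3, 5, 4]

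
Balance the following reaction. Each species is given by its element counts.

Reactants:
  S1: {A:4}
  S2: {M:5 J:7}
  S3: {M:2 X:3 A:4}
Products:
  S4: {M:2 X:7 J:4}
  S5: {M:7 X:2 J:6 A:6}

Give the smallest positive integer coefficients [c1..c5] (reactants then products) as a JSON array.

M: 1·0+4·5+5·2 = 30 | 1·2+4·7 = 30
X: 1·0+4·0+5·3 = 15 | 1·7+4·2 = 15
J: 1·0+4·7+5·0 = 28 | 1·4+4·6 = 28
A: 1·4+4·0+5·4 = 24 | 1·0+4·6 = 24
gcd(1,4,5,1,4) = 1

Coefficients: [1, 4, 5, 1, 4]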